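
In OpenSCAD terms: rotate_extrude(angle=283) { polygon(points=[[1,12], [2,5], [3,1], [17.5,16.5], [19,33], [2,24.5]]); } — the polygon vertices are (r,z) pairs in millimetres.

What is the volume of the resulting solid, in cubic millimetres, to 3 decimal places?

Profile (r,z), 6 vertices: (1,12) (2,5) (3,1) (17.5,16.5) (19,33) (2,24.5)
edge 0: (1,12)→(2,5)  cross = 1·5 − 2·12 = -19.0000; (r_i+r_j)·cross = 3·-19.0000 = -57.0000
edge 1: (2,5)→(3,1)  cross = 2·1 − 3·5 = -13.0000; (r_i+r_j)·cross = 5·-13.0000 = -65.0000
edge 2: (3,1)→(17.5,16.5)  cross = 3·16.5 − 17.5·1 = 32.0000; (r_i+r_j)·cross = 20.5·32.0000 = 656.0000
edge 3: (17.5,16.5)→(19,33)  cross = 17.5·33 − 19·16.5 = 264.0000; (r_i+r_j)·cross = 36.5·264.0000 = 9636.0000
edge 4: (19,33)→(2,24.5)  cross = 19·24.5 − 2·33 = 399.5000; (r_i+r_j)·cross = 21·399.5000 = 8389.5000
edge 5: (2,24.5)→(1,12)  cross = 2·12 − 1·24.5 = -0.5000; (r_i+r_j)·cross = 3·-0.5000 = -1.5000
Σcross = 663.0000 → A = |Σcross|/2 = 331.5000 mm²
Σ(r_i+r_j)·cross = 18558.0000 → first moment M = |Σ|/6 = 3093.0000
R_c = M/A = 3093.0000/331.5000 = 9.3303 mm
θ = 283° = 4.939282 rad
V = θ·R_c·A = 4.939282·9.3303·331.5000 = 15277.199 mm³

Volume = 15277.199 mm³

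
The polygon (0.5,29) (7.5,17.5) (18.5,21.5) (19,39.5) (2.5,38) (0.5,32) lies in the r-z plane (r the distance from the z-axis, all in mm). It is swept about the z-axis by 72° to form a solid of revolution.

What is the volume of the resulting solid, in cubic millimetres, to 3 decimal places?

Volume = 4140.776 mm³

Profile (r,z), 6 vertices: (0.5,29) (7.5,17.5) (18.5,21.5) (19,39.5) (2.5,38) (0.5,32)
edge 0: (0.5,29)→(7.5,17.5)  cross = 0.5·17.5 − 7.5·29 = -208.7500; (r_i+r_j)·cross = 8·-208.7500 = -1670.0000
edge 1: (7.5,17.5)→(18.5,21.5)  cross = 7.5·21.5 − 18.5·17.5 = -162.5000; (r_i+r_j)·cross = 26·-162.5000 = -4225.0000
edge 2: (18.5,21.5)→(19,39.5)  cross = 18.5·39.5 − 19·21.5 = 322.2500; (r_i+r_j)·cross = 37.5·322.2500 = 12084.3750
edge 3: (19,39.5)→(2.5,38)  cross = 19·38 − 2.5·39.5 = 623.2500; (r_i+r_j)·cross = 21.5·623.2500 = 13399.8750
edge 4: (2.5,38)→(0.5,32)  cross = 2.5·32 − 0.5·38 = 61.0000; (r_i+r_j)·cross = 3·61.0000 = 183.0000
edge 5: (0.5,32)→(0.5,29)  cross = 0.5·29 − 0.5·32 = -1.5000; (r_i+r_j)·cross = 1·-1.5000 = -1.5000
Σcross = 633.7500 → A = |Σcross|/2 = 316.8750 mm²
Σ(r_i+r_j)·cross = 19770.7500 → first moment M = |Σ|/6 = 3295.1250
R_c = M/A = 3295.1250/316.8750 = 10.3988 mm
θ = 72° = 1.256637 rad
V = θ·R_c·A = 1.256637·10.3988·316.8750 = 4140.776 mm³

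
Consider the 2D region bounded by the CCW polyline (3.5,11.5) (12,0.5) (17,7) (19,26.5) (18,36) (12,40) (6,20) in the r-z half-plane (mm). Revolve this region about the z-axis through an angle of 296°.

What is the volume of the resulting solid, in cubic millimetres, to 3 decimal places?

Profile (r,z), 7 vertices: (3.5,11.5) (12,0.5) (17,7) (19,26.5) (18,36) (12,40) (6,20)
edge 0: (3.5,11.5)→(12,0.5)  cross = 3.5·0.5 − 12·11.5 = -136.2500; (r_i+r_j)·cross = 15.5·-136.2500 = -2111.8750
edge 1: (12,0.5)→(17,7)  cross = 12·7 − 17·0.5 = 75.5000; (r_i+r_j)·cross = 29·75.5000 = 2189.5000
edge 2: (17,7)→(19,26.5)  cross = 17·26.5 − 19·7 = 317.5000; (r_i+r_j)·cross = 36·317.5000 = 11430.0000
edge 3: (19,26.5)→(18,36)  cross = 19·36 − 18·26.5 = 207.0000; (r_i+r_j)·cross = 37·207.0000 = 7659.0000
edge 4: (18,36)→(12,40)  cross = 18·40 − 12·36 = 288.0000; (r_i+r_j)·cross = 30·288.0000 = 8640.0000
edge 5: (12,40)→(6,20)  cross = 12·20 − 6·40 = 0.0000; (r_i+r_j)·cross = 18·0.0000 = 0.0000
edge 6: (6,20)→(3.5,11.5)  cross = 6·11.5 − 3.5·20 = -1.0000; (r_i+r_j)·cross = 9.5·-1.0000 = -9.5000
Σcross = 750.7500 → A = |Σcross|/2 = 375.3750 mm²
Σ(r_i+r_j)·cross = 27797.1250 → first moment M = |Σ|/6 = 4632.8542
R_c = M/A = 4632.8542/375.3750 = 12.3419 mm
θ = 296° = 5.166175 rad
V = θ·R_c·A = 5.166175·12.3419·375.3750 = 23934.133 mm³

Volume = 23934.133 mm³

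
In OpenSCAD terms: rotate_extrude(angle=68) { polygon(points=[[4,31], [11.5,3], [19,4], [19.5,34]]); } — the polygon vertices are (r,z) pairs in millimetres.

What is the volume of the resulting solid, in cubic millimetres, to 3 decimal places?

Volume = 5380.763 mm³

Profile (r,z), 4 vertices: (4,31) (11.5,3) (19,4) (19.5,34)
edge 0: (4,31)→(11.5,3)  cross = 4·3 − 11.5·31 = -344.5000; (r_i+r_j)·cross = 15.5·-344.5000 = -5339.7500
edge 1: (11.5,3)→(19,4)  cross = 11.5·4 − 19·3 = -11.0000; (r_i+r_j)·cross = 30.5·-11.0000 = -335.5000
edge 2: (19,4)→(19.5,34)  cross = 19·34 − 19.5·4 = 568.0000; (r_i+r_j)·cross = 38.5·568.0000 = 21868.0000
edge 3: (19.5,34)→(4,31)  cross = 19.5·31 − 4·34 = 468.5000; (r_i+r_j)·cross = 23.5·468.5000 = 11009.7500
Σcross = 681.0000 → A = |Σcross|/2 = 340.5000 mm²
Σ(r_i+r_j)·cross = 27202.5000 → first moment M = |Σ|/6 = 4533.7500
R_c = M/A = 4533.7500/340.5000 = 13.3150 mm
θ = 68° = 1.186824 rad
V = θ·R_c·A = 1.186824·13.3150·340.5000 = 5380.763 mm³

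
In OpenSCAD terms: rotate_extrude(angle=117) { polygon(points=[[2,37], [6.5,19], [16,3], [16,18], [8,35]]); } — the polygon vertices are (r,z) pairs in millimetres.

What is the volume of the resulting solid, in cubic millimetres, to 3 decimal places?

Volume = 4016.513 mm³

Profile (r,z), 5 vertices: (2,37) (6.5,19) (16,3) (16,18) (8,35)
edge 0: (2,37)→(6.5,19)  cross = 2·19 − 6.5·37 = -202.5000; (r_i+r_j)·cross = 8.5·-202.5000 = -1721.2500
edge 1: (6.5,19)→(16,3)  cross = 6.5·3 − 16·19 = -284.5000; (r_i+r_j)·cross = 22.5·-284.5000 = -6401.2500
edge 2: (16,3)→(16,18)  cross = 16·18 − 16·3 = 240.0000; (r_i+r_j)·cross = 32·240.0000 = 7680.0000
edge 3: (16,18)→(8,35)  cross = 16·35 − 8·18 = 416.0000; (r_i+r_j)·cross = 24·416.0000 = 9984.0000
edge 4: (8,35)→(2,37)  cross = 8·37 − 2·35 = 226.0000; (r_i+r_j)·cross = 10·226.0000 = 2260.0000
Σcross = 395.0000 → A = |Σcross|/2 = 197.5000 mm²
Σ(r_i+r_j)·cross = 11801.5000 → first moment M = |Σ|/6 = 1966.9167
R_c = M/A = 1966.9167/197.5000 = 9.9591 mm
θ = 117° = 2.042035 rad
V = θ·R_c·A = 2.042035·9.9591·197.5000 = 4016.513 mm³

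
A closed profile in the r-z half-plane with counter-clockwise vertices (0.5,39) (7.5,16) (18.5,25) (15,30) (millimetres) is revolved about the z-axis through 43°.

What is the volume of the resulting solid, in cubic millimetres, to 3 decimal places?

Profile (r,z), 4 vertices: (0.5,39) (7.5,16) (18.5,25) (15,30)
edge 0: (0.5,39)→(7.5,16)  cross = 0.5·16 − 7.5·39 = -284.5000; (r_i+r_j)·cross = 8·-284.5000 = -2276.0000
edge 1: (7.5,16)→(18.5,25)  cross = 7.5·25 − 18.5·16 = -108.5000; (r_i+r_j)·cross = 26·-108.5000 = -2821.0000
edge 2: (18.5,25)→(15,30)  cross = 18.5·30 − 15·25 = 180.0000; (r_i+r_j)·cross = 33.5·180.0000 = 6030.0000
edge 3: (15,30)→(0.5,39)  cross = 15·39 − 0.5·30 = 570.0000; (r_i+r_j)·cross = 15.5·570.0000 = 8835.0000
Σcross = 357.0000 → A = |Σcross|/2 = 178.5000 mm²
Σ(r_i+r_j)·cross = 9768.0000 → first moment M = |Σ|/6 = 1628.0000
R_c = M/A = 1628.0000/178.5000 = 9.1204 mm
θ = 43° = 0.750492 rad
V = θ·R_c·A = 0.750492·9.1204·178.5000 = 1221.800 mm³

Volume = 1221.800 mm³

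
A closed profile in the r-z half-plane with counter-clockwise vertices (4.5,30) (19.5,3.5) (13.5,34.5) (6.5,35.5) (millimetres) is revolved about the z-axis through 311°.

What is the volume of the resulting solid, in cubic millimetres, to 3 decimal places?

Profile (r,z), 4 vertices: (4.5,30) (19.5,3.5) (13.5,34.5) (6.5,35.5)
edge 0: (4.5,30)→(19.5,3.5)  cross = 4.5·3.5 − 19.5·30 = -569.2500; (r_i+r_j)·cross = 24·-569.2500 = -13662.0000
edge 1: (19.5,3.5)→(13.5,34.5)  cross = 19.5·34.5 − 13.5·3.5 = 625.5000; (r_i+r_j)·cross = 33·625.5000 = 20641.5000
edge 2: (13.5,34.5)→(6.5,35.5)  cross = 13.5·35.5 − 6.5·34.5 = 255.0000; (r_i+r_j)·cross = 20·255.0000 = 5100.0000
edge 3: (6.5,35.5)→(4.5,30)  cross = 6.5·30 − 4.5·35.5 = 35.2500; (r_i+r_j)·cross = 11·35.2500 = 387.7500
Σcross = 346.5000 → A = |Σcross|/2 = 173.2500 mm²
Σ(r_i+r_j)·cross = 12467.2500 → first moment M = |Σ|/6 = 2077.8750
R_c = M/A = 2077.8750/173.2500 = 11.9935 mm
θ = 311° = 5.427974 rad
V = θ·R_c·A = 5.427974·11.9935·173.2500 = 11278.651 mm³

Volume = 11278.651 mm³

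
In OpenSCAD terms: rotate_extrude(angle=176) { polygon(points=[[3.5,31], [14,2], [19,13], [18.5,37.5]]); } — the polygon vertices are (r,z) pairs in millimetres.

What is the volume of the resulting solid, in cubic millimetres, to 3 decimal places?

Volume = 12650.100 mm³

Profile (r,z), 4 vertices: (3.5,31) (14,2) (19,13) (18.5,37.5)
edge 0: (3.5,31)→(14,2)  cross = 3.5·2 − 14·31 = -427.0000; (r_i+r_j)·cross = 17.5·-427.0000 = -7472.5000
edge 1: (14,2)→(19,13)  cross = 14·13 − 19·2 = 144.0000; (r_i+r_j)·cross = 33·144.0000 = 4752.0000
edge 2: (19,13)→(18.5,37.5)  cross = 19·37.5 − 18.5·13 = 472.0000; (r_i+r_j)·cross = 37.5·472.0000 = 17700.0000
edge 3: (18.5,37.5)→(3.5,31)  cross = 18.5·31 − 3.5·37.5 = 442.2500; (r_i+r_j)·cross = 22·442.2500 = 9729.5000
Σcross = 631.2500 → A = |Σcross|/2 = 315.6250 mm²
Σ(r_i+r_j)·cross = 24709.0000 → first moment M = |Σ|/6 = 4118.1667
R_c = M/A = 4118.1667/315.6250 = 13.0477 mm
θ = 176° = 3.071779 rad
V = θ·R_c·A = 3.071779·13.0477·315.6250 = 12650.100 mm³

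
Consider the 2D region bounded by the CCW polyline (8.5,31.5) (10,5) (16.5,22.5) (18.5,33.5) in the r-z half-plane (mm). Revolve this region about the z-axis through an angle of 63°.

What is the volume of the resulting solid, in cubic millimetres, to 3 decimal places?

Profile (r,z), 4 vertices: (8.5,31.5) (10,5) (16.5,22.5) (18.5,33.5)
edge 0: (8.5,31.5)→(10,5)  cross = 8.5·5 − 10·31.5 = -272.5000; (r_i+r_j)·cross = 18.5·-272.5000 = -5041.2500
edge 1: (10,5)→(16.5,22.5)  cross = 10·22.5 − 16.5·5 = 142.5000; (r_i+r_j)·cross = 26.5·142.5000 = 3776.2500
edge 2: (16.5,22.5)→(18.5,33.5)  cross = 16.5·33.5 − 18.5·22.5 = 136.5000; (r_i+r_j)·cross = 35·136.5000 = 4777.5000
edge 3: (18.5,33.5)→(8.5,31.5)  cross = 18.5·31.5 − 8.5·33.5 = 298.0000; (r_i+r_j)·cross = 27·298.0000 = 8046.0000
Σcross = 304.5000 → A = |Σcross|/2 = 152.2500 mm²
Σ(r_i+r_j)·cross = 11558.5000 → first moment M = |Σ|/6 = 1926.4167
R_c = M/A = 1926.4167/152.2500 = 12.6530 mm
θ = 63° = 1.099557 rad
V = θ·R_c·A = 1.099557·12.6530·152.2500 = 2118.206 mm³

Volume = 2118.206 mm³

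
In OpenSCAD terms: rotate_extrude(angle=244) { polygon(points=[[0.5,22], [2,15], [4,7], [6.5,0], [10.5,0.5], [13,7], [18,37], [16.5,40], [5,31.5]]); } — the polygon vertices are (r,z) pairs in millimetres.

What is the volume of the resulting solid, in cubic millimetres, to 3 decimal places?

Profile (r,z), 9 vertices: (0.5,22) (2,15) (4,7) (6.5,0) (10.5,0.5) (13,7) (18,37) (16.5,40) (5,31.5)
edge 0: (0.5,22)→(2,15)  cross = 0.5·15 − 2·22 = -36.5000; (r_i+r_j)·cross = 2.5·-36.5000 = -91.2500
edge 1: (2,15)→(4,7)  cross = 2·7 − 4·15 = -46.0000; (r_i+r_j)·cross = 6·-46.0000 = -276.0000
edge 2: (4,7)→(6.5,0)  cross = 4·0 − 6.5·7 = -45.5000; (r_i+r_j)·cross = 10.5·-45.5000 = -477.7500
edge 3: (6.5,0)→(10.5,0.5)  cross = 6.5·0.5 − 10.5·0 = 3.2500; (r_i+r_j)·cross = 17·3.2500 = 55.2500
edge 4: (10.5,0.5)→(13,7)  cross = 10.5·7 − 13·0.5 = 67.0000; (r_i+r_j)·cross = 23.5·67.0000 = 1574.5000
edge 5: (13,7)→(18,37)  cross = 13·37 − 18·7 = 355.0000; (r_i+r_j)·cross = 31·355.0000 = 11005.0000
edge 6: (18,37)→(16.5,40)  cross = 18·40 − 16.5·37 = 109.5000; (r_i+r_j)·cross = 34.5·109.5000 = 3777.7500
edge 7: (16.5,40)→(5,31.5)  cross = 16.5·31.5 − 5·40 = 319.7500; (r_i+r_j)·cross = 21.5·319.7500 = 6874.6250
edge 8: (5,31.5)→(0.5,22)  cross = 5·22 − 0.5·31.5 = 94.2500; (r_i+r_j)·cross = 5.5·94.2500 = 518.3750
Σcross = 820.7500 → A = |Σcross|/2 = 410.3750 mm²
Σ(r_i+r_j)·cross = 22960.5000 → first moment M = |Σ|/6 = 3826.7500
R_c = M/A = 3826.7500/410.3750 = 9.3250 mm
θ = 244° = 4.258603 rad
V = θ·R_c·A = 4.258603·9.3250·410.3750 = 16296.610 mm³

Volume = 16296.610 mm³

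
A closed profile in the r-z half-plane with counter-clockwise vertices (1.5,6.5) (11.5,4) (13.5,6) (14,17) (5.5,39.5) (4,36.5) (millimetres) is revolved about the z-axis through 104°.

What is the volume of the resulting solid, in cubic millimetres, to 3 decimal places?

Volume = 3839.253 mm³

Profile (r,z), 6 vertices: (1.5,6.5) (11.5,4) (13.5,6) (14,17) (5.5,39.5) (4,36.5)
edge 0: (1.5,6.5)→(11.5,4)  cross = 1.5·4 − 11.5·6.5 = -68.7500; (r_i+r_j)·cross = 13·-68.7500 = -893.7500
edge 1: (11.5,4)→(13.5,6)  cross = 11.5·6 − 13.5·4 = 15.0000; (r_i+r_j)·cross = 25·15.0000 = 375.0000
edge 2: (13.5,6)→(14,17)  cross = 13.5·17 − 14·6 = 145.5000; (r_i+r_j)·cross = 27.5·145.5000 = 4001.2500
edge 3: (14,17)→(5.5,39.5)  cross = 14·39.5 − 5.5·17 = 459.5000; (r_i+r_j)·cross = 19.5·459.5000 = 8960.2500
edge 4: (5.5,39.5)→(4,36.5)  cross = 5.5·36.5 − 4·39.5 = 42.7500; (r_i+r_j)·cross = 9.5·42.7500 = 406.1250
edge 5: (4,36.5)→(1.5,6.5)  cross = 4·6.5 − 1.5·36.5 = -28.7500; (r_i+r_j)·cross = 5.5·-28.7500 = -158.1250
Σcross = 565.2500 → A = |Σcross|/2 = 282.6250 mm²
Σ(r_i+r_j)·cross = 12690.7500 → first moment M = |Σ|/6 = 2115.1250
R_c = M/A = 2115.1250/282.6250 = 7.4839 mm
θ = 104° = 1.815142 rad
V = θ·R_c·A = 1.815142·7.4839·282.6250 = 3839.253 mm³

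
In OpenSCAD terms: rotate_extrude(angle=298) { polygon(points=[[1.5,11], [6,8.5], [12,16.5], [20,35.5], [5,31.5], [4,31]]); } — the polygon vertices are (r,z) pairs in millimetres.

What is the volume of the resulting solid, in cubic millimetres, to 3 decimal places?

Profile (r,z), 6 vertices: (1.5,11) (6,8.5) (12,16.5) (20,35.5) (5,31.5) (4,31)
edge 0: (1.5,11)→(6,8.5)  cross = 1.5·8.5 − 6·11 = -53.2500; (r_i+r_j)·cross = 7.5·-53.2500 = -399.3750
edge 1: (6,8.5)→(12,16.5)  cross = 6·16.5 − 12·8.5 = -3.0000; (r_i+r_j)·cross = 18·-3.0000 = -54.0000
edge 2: (12,16.5)→(20,35.5)  cross = 12·35.5 − 20·16.5 = 96.0000; (r_i+r_j)·cross = 32·96.0000 = 3072.0000
edge 3: (20,35.5)→(5,31.5)  cross = 20·31.5 − 5·35.5 = 452.5000; (r_i+r_j)·cross = 25·452.5000 = 11312.5000
edge 4: (5,31.5)→(4,31)  cross = 5·31 − 4·31.5 = 29.0000; (r_i+r_j)·cross = 9·29.0000 = 261.0000
edge 5: (4,31)→(1.5,11)  cross = 4·11 − 1.5·31 = -2.5000; (r_i+r_j)·cross = 5.5·-2.5000 = -13.7500
Σcross = 518.7500 → A = |Σcross|/2 = 259.3750 mm²
Σ(r_i+r_j)·cross = 14178.3750 → first moment M = |Σ|/6 = 2363.0625
R_c = M/A = 2363.0625/259.3750 = 9.1106 mm
θ = 298° = 5.201081 rad
V = θ·R_c·A = 5.201081·9.1106·259.3750 = 12290.480 mm³

Volume = 12290.480 mm³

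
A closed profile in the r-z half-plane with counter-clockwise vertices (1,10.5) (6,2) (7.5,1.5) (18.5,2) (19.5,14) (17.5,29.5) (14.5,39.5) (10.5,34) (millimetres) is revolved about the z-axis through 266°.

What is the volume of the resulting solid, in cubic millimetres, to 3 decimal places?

Volume = 23990.414 mm³

Profile (r,z), 8 vertices: (1,10.5) (6,2) (7.5,1.5) (18.5,2) (19.5,14) (17.5,29.5) (14.5,39.5) (10.5,34)
edge 0: (1,10.5)→(6,2)  cross = 1·2 − 6·10.5 = -61.0000; (r_i+r_j)·cross = 7·-61.0000 = -427.0000
edge 1: (6,2)→(7.5,1.5)  cross = 6·1.5 − 7.5·2 = -6.0000; (r_i+r_j)·cross = 13.5·-6.0000 = -81.0000
edge 2: (7.5,1.5)→(18.5,2)  cross = 7.5·2 − 18.5·1.5 = -12.7500; (r_i+r_j)·cross = 26·-12.7500 = -331.5000
edge 3: (18.5,2)→(19.5,14)  cross = 18.5·14 − 19.5·2 = 220.0000; (r_i+r_j)·cross = 38·220.0000 = 8360.0000
edge 4: (19.5,14)→(17.5,29.5)  cross = 19.5·29.5 − 17.5·14 = 330.2500; (r_i+r_j)·cross = 37·330.2500 = 12219.2500
edge 5: (17.5,29.5)→(14.5,39.5)  cross = 17.5·39.5 − 14.5·29.5 = 263.5000; (r_i+r_j)·cross = 32·263.5000 = 8432.0000
edge 6: (14.5,39.5)→(10.5,34)  cross = 14.5·34 − 10.5·39.5 = 78.2500; (r_i+r_j)·cross = 25·78.2500 = 1956.2500
edge 7: (10.5,34)→(1,10.5)  cross = 10.5·10.5 − 1·34 = 76.2500; (r_i+r_j)·cross = 11.5·76.2500 = 876.8750
Σcross = 888.5000 → A = |Σcross|/2 = 444.2500 mm²
Σ(r_i+r_j)·cross = 31004.8750 → first moment M = |Σ|/6 = 5167.4792
R_c = M/A = 5167.4792/444.2500 = 11.6319 mm
θ = 266° = 4.642576 rad
V = θ·R_c·A = 4.642576·11.6319·444.2500 = 23990.414 mm³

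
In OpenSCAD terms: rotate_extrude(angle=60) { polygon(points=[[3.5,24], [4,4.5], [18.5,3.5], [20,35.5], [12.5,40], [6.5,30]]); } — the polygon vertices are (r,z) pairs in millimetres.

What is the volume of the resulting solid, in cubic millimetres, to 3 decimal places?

Volume = 6056.816 mm³

Profile (r,z), 6 vertices: (3.5,24) (4,4.5) (18.5,3.5) (20,35.5) (12.5,40) (6.5,30)
edge 0: (3.5,24)→(4,4.5)  cross = 3.5·4.5 − 4·24 = -80.2500; (r_i+r_j)·cross = 7.5·-80.2500 = -601.8750
edge 1: (4,4.5)→(18.5,3.5)  cross = 4·3.5 − 18.5·4.5 = -69.2500; (r_i+r_j)·cross = 22.5·-69.2500 = -1558.1250
edge 2: (18.5,3.5)→(20,35.5)  cross = 18.5·35.5 − 20·3.5 = 586.7500; (r_i+r_j)·cross = 38.5·586.7500 = 22589.8750
edge 3: (20,35.5)→(12.5,40)  cross = 20·40 − 12.5·35.5 = 356.2500; (r_i+r_j)·cross = 32.5·356.2500 = 11578.1250
edge 4: (12.5,40)→(6.5,30)  cross = 12.5·30 − 6.5·40 = 115.0000; (r_i+r_j)·cross = 19·115.0000 = 2185.0000
edge 5: (6.5,30)→(3.5,24)  cross = 6.5·24 − 3.5·30 = 51.0000; (r_i+r_j)·cross = 10·51.0000 = 510.0000
Σcross = 959.5000 → A = |Σcross|/2 = 479.7500 mm²
Σ(r_i+r_j)·cross = 34703.0000 → first moment M = |Σ|/6 = 5783.8333
R_c = M/A = 5783.8333/479.7500 = 12.0559 mm
θ = 60° = 1.047198 rad
V = θ·R_c·A = 1.047198·12.0559·479.7500 = 6056.816 mm³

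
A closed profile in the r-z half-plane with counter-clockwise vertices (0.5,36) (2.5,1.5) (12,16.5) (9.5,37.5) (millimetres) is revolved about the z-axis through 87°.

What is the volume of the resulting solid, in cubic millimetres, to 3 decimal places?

Volume = 2431.207 mm³

Profile (r,z), 4 vertices: (0.5,36) (2.5,1.5) (12,16.5) (9.5,37.5)
edge 0: (0.5,36)→(2.5,1.5)  cross = 0.5·1.5 − 2.5·36 = -89.2500; (r_i+r_j)·cross = 3·-89.2500 = -267.7500
edge 1: (2.5,1.5)→(12,16.5)  cross = 2.5·16.5 − 12·1.5 = 23.2500; (r_i+r_j)·cross = 14.5·23.2500 = 337.1250
edge 2: (12,16.5)→(9.5,37.5)  cross = 12·37.5 − 9.5·16.5 = 293.2500; (r_i+r_j)·cross = 21.5·293.2500 = 6304.8750
edge 3: (9.5,37.5)→(0.5,36)  cross = 9.5·36 − 0.5·37.5 = 323.2500; (r_i+r_j)·cross = 10·323.2500 = 3232.5000
Σcross = 550.5000 → A = |Σcross|/2 = 275.2500 mm²
Σ(r_i+r_j)·cross = 9606.7500 → first moment M = |Σ|/6 = 1601.1250
R_c = M/A = 1601.1250/275.2500 = 5.8170 mm
θ = 87° = 1.518436 rad
V = θ·R_c·A = 1.518436·5.8170·275.2500 = 2431.207 mm³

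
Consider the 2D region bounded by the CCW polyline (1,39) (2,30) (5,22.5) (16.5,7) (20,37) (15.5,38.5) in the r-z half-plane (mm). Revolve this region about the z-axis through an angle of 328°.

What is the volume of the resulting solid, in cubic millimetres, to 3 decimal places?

Volume = 24215.038 mm³

Profile (r,z), 6 vertices: (1,39) (2,30) (5,22.5) (16.5,7) (20,37) (15.5,38.5)
edge 0: (1,39)→(2,30)  cross = 1·30 − 2·39 = -48.0000; (r_i+r_j)·cross = 3·-48.0000 = -144.0000
edge 1: (2,30)→(5,22.5)  cross = 2·22.5 − 5·30 = -105.0000; (r_i+r_j)·cross = 7·-105.0000 = -735.0000
edge 2: (5,22.5)→(16.5,7)  cross = 5·7 − 16.5·22.5 = -336.2500; (r_i+r_j)·cross = 21.5·-336.2500 = -7229.3750
edge 3: (16.5,7)→(20,37)  cross = 16.5·37 − 20·7 = 470.5000; (r_i+r_j)·cross = 36.5·470.5000 = 17173.2500
edge 4: (20,37)→(15.5,38.5)  cross = 20·38.5 − 15.5·37 = 196.5000; (r_i+r_j)·cross = 35.5·196.5000 = 6975.7500
edge 5: (15.5,38.5)→(1,39)  cross = 15.5·39 − 1·38.5 = 566.0000; (r_i+r_j)·cross = 16.5·566.0000 = 9339.0000
Σcross = 743.7500 → A = |Σcross|/2 = 371.8750 mm²
Σ(r_i+r_j)·cross = 25379.6250 → first moment M = |Σ|/6 = 4229.9375
R_c = M/A = 4229.9375/371.8750 = 11.3746 mm
θ = 328° = 5.724680 rad
V = θ·R_c·A = 5.724680·11.3746·371.8750 = 24215.038 mm³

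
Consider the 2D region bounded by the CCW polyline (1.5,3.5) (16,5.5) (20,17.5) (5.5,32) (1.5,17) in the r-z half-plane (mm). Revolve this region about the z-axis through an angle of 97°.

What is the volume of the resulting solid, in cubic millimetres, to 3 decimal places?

Profile (r,z), 5 vertices: (1.5,3.5) (16,5.5) (20,17.5) (5.5,32) (1.5,17)
edge 0: (1.5,3.5)→(16,5.5)  cross = 1.5·5.5 − 16·3.5 = -47.7500; (r_i+r_j)·cross = 17.5·-47.7500 = -835.6250
edge 1: (16,5.5)→(20,17.5)  cross = 16·17.5 − 20·5.5 = 170.0000; (r_i+r_j)·cross = 36·170.0000 = 6120.0000
edge 2: (20,17.5)→(5.5,32)  cross = 20·32 − 5.5·17.5 = 543.7500; (r_i+r_j)·cross = 25.5·543.7500 = 13865.6250
edge 3: (5.5,32)→(1.5,17)  cross = 5.5·17 − 1.5·32 = 45.5000; (r_i+r_j)·cross = 7·45.5000 = 318.5000
edge 4: (1.5,17)→(1.5,3.5)  cross = 1.5·3.5 − 1.5·17 = -20.2500; (r_i+r_j)·cross = 3·-20.2500 = -60.7500
Σcross = 691.2500 → A = |Σcross|/2 = 345.6250 mm²
Σ(r_i+r_j)·cross = 19407.7500 → first moment M = |Σ|/6 = 3234.6250
R_c = M/A = 3234.6250/345.6250 = 9.3588 mm
θ = 97° = 1.692969 rad
V = θ·R_c·A = 1.692969·9.3588·345.6250 = 5476.121 mm³

Volume = 5476.121 mm³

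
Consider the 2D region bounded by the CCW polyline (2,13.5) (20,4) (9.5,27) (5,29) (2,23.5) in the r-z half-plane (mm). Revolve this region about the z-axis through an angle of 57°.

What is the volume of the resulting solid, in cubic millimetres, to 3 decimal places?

Volume = 1893.300 mm³

Profile (r,z), 5 vertices: (2,13.5) (20,4) (9.5,27) (5,29) (2,23.5)
edge 0: (2,13.5)→(20,4)  cross = 2·4 − 20·13.5 = -262.0000; (r_i+r_j)·cross = 22·-262.0000 = -5764.0000
edge 1: (20,4)→(9.5,27)  cross = 20·27 − 9.5·4 = 502.0000; (r_i+r_j)·cross = 29.5·502.0000 = 14809.0000
edge 2: (9.5,27)→(5,29)  cross = 9.5·29 − 5·27 = 140.5000; (r_i+r_j)·cross = 14.5·140.5000 = 2037.2500
edge 3: (5,29)→(2,23.5)  cross = 5·23.5 − 2·29 = 59.5000; (r_i+r_j)·cross = 7·59.5000 = 416.5000
edge 4: (2,23.5)→(2,13.5)  cross = 2·13.5 − 2·23.5 = -20.0000; (r_i+r_j)·cross = 4·-20.0000 = -80.0000
Σcross = 420.0000 → A = |Σcross|/2 = 210.0000 mm²
Σ(r_i+r_j)·cross = 11418.7500 → first moment M = |Σ|/6 = 1903.1250
R_c = M/A = 1903.1250/210.0000 = 9.0625 mm
θ = 57° = 0.994838 rad
V = θ·R_c·A = 0.994838·9.0625·210.0000 = 1893.300 mm³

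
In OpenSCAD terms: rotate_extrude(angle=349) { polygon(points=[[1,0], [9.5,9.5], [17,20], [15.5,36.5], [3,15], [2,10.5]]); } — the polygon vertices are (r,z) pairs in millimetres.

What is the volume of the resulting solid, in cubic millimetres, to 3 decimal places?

Profile (r,z), 6 vertices: (1,0) (9.5,9.5) (17,20) (15.5,36.5) (3,15) (2,10.5)
edge 0: (1,0)→(9.5,9.5)  cross = 1·9.5 − 9.5·0 = 9.5000; (r_i+r_j)·cross = 10.5·9.5000 = 99.7500
edge 1: (9.5,9.5)→(17,20)  cross = 9.5·20 − 17·9.5 = 28.5000; (r_i+r_j)·cross = 26.5·28.5000 = 755.2500
edge 2: (17,20)→(15.5,36.5)  cross = 17·36.5 − 15.5·20 = 310.5000; (r_i+r_j)·cross = 32.5·310.5000 = 10091.2500
edge 3: (15.5,36.5)→(3,15)  cross = 15.5·15 − 3·36.5 = 123.0000; (r_i+r_j)·cross = 18.5·123.0000 = 2275.5000
edge 4: (3,15)→(2,10.5)  cross = 3·10.5 − 2·15 = 1.5000; (r_i+r_j)·cross = 5·1.5000 = 7.5000
edge 5: (2,10.5)→(1,0)  cross = 2·0 − 1·10.5 = -10.5000; (r_i+r_j)·cross = 3·-10.5000 = -31.5000
Σcross = 462.5000 → A = |Σcross|/2 = 231.2500 mm²
Σ(r_i+r_j)·cross = 13197.7500 → first moment M = |Σ|/6 = 2199.6250
R_c = M/A = 2199.6250/231.2500 = 9.5119 mm
θ = 349° = 6.091199 rad
V = θ·R_c·A = 6.091199·9.5119·231.2500 = 13398.354 mm³

Volume = 13398.354 mm³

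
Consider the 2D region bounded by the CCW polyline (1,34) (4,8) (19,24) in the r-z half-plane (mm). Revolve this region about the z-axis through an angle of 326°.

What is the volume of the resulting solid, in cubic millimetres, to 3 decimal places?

Profile (r,z), 3 vertices: (1,34) (4,8) (19,24)
edge 0: (1,34)→(4,8)  cross = 1·8 − 4·34 = -128.0000; (r_i+r_j)·cross = 5·-128.0000 = -640.0000
edge 1: (4,8)→(19,24)  cross = 4·24 − 19·8 = -56.0000; (r_i+r_j)·cross = 23·-56.0000 = -1288.0000
edge 2: (19,24)→(1,34)  cross = 19·34 − 1·24 = 622.0000; (r_i+r_j)·cross = 20·622.0000 = 12440.0000
Σcross = 438.0000 → A = |Σcross|/2 = 219.0000 mm²
Σ(r_i+r_j)·cross = 10512.0000 → first moment M = |Σ|/6 = 1752.0000
R_c = M/A = 1752.0000/219.0000 = 8.0000 mm
θ = 326° = 5.689773 rad
V = θ·R_c·A = 5.689773·8.0000·219.0000 = 9968.483 mm³

Volume = 9968.483 mm³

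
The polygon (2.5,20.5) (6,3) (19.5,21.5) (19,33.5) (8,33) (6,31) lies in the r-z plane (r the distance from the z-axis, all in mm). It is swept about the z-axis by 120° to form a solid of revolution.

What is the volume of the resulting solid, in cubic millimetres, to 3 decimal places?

Profile (r,z), 6 vertices: (2.5,20.5) (6,3) (19.5,21.5) (19,33.5) (8,33) (6,31)
edge 0: (2.5,20.5)→(6,3)  cross = 2.5·3 − 6·20.5 = -115.5000; (r_i+r_j)·cross = 8.5·-115.5000 = -981.7500
edge 1: (6,3)→(19.5,21.5)  cross = 6·21.5 − 19.5·3 = 70.5000; (r_i+r_j)·cross = 25.5·70.5000 = 1797.7500
edge 2: (19.5,21.5)→(19,33.5)  cross = 19.5·33.5 − 19·21.5 = 244.7500; (r_i+r_j)·cross = 38.5·244.7500 = 9422.8750
edge 3: (19,33.5)→(8,33)  cross = 19·33 − 8·33.5 = 359.0000; (r_i+r_j)·cross = 27·359.0000 = 9693.0000
edge 4: (8,33)→(6,31)  cross = 8·31 − 6·33 = 50.0000; (r_i+r_j)·cross = 14·50.0000 = 700.0000
edge 5: (6,31)→(2.5,20.5)  cross = 6·20.5 − 2.5·31 = 45.5000; (r_i+r_j)·cross = 8.5·45.5000 = 386.7500
Σcross = 654.2500 → A = |Σcross|/2 = 327.1250 mm²
Σ(r_i+r_j)·cross = 21018.6250 → first moment M = |Σ|/6 = 3503.1042
R_c = M/A = 3503.1042/327.1250 = 10.7088 mm
θ = 120° = 2.094395 rad
V = θ·R_c·A = 2.094395·10.7088·327.1250 = 7336.884 mm³

Volume = 7336.884 mm³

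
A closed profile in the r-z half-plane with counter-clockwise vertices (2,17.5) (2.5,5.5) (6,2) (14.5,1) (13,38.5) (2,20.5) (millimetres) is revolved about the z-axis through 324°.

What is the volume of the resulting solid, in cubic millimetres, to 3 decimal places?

Profile (r,z), 6 vertices: (2,17.5) (2.5,5.5) (6,2) (14.5,1) (13,38.5) (2,20.5)
edge 0: (2,17.5)→(2.5,5.5)  cross = 2·5.5 − 2.5·17.5 = -32.7500; (r_i+r_j)·cross = 4.5·-32.7500 = -147.3750
edge 1: (2.5,5.5)→(6,2)  cross = 2.5·2 − 6·5.5 = -28.0000; (r_i+r_j)·cross = 8.5·-28.0000 = -238.0000
edge 2: (6,2)→(14.5,1)  cross = 6·1 − 14.5·2 = -23.0000; (r_i+r_j)·cross = 20.5·-23.0000 = -471.5000
edge 3: (14.5,1)→(13,38.5)  cross = 14.5·38.5 − 13·1 = 545.2500; (r_i+r_j)·cross = 27.5·545.2500 = 14994.3750
edge 4: (13,38.5)→(2,20.5)  cross = 13·20.5 − 2·38.5 = 189.5000; (r_i+r_j)·cross = 15·189.5000 = 2842.5000
edge 5: (2,20.5)→(2,17.5)  cross = 2·17.5 − 2·20.5 = -6.0000; (r_i+r_j)·cross = 4·-6.0000 = -24.0000
Σcross = 645.0000 → A = |Σcross|/2 = 322.5000 mm²
Σ(r_i+r_j)·cross = 16956.0000 → first moment M = |Σ|/6 = 2826.0000
R_c = M/A = 2826.0000/322.5000 = 8.7628 mm
θ = 324° = 5.654867 rad
V = θ·R_c·A = 5.654867·8.7628·322.5000 = 15980.654 mm³

Volume = 15980.654 mm³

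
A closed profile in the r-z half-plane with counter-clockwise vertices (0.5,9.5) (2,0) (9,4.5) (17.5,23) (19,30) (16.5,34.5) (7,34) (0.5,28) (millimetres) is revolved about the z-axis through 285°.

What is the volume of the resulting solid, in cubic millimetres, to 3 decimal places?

Profile (r,z), 8 vertices: (0.5,9.5) (2,0) (9,4.5) (17.5,23) (19,30) (16.5,34.5) (7,34) (0.5,28)
edge 0: (0.5,9.5)→(2,0)  cross = 0.5·0 − 2·9.5 = -19.0000; (r_i+r_j)·cross = 2.5·-19.0000 = -47.5000
edge 1: (2,0)→(9,4.5)  cross = 2·4.5 − 9·0 = 9.0000; (r_i+r_j)·cross = 11·9.0000 = 99.0000
edge 2: (9,4.5)→(17.5,23)  cross = 9·23 − 17.5·4.5 = 128.2500; (r_i+r_j)·cross = 26.5·128.2500 = 3398.6250
edge 3: (17.5,23)→(19,30)  cross = 17.5·30 − 19·23 = 88.0000; (r_i+r_j)·cross = 36.5·88.0000 = 3212.0000
edge 4: (19,30)→(16.5,34.5)  cross = 19·34.5 − 16.5·30 = 160.5000; (r_i+r_j)·cross = 35.5·160.5000 = 5697.7500
edge 5: (16.5,34.5)→(7,34)  cross = 16.5·34 − 7·34.5 = 319.5000; (r_i+r_j)·cross = 23.5·319.5000 = 7508.2500
edge 6: (7,34)→(0.5,28)  cross = 7·28 − 0.5·34 = 179.0000; (r_i+r_j)·cross = 7.5·179.0000 = 1342.5000
edge 7: (0.5,28)→(0.5,9.5)  cross = 0.5·9.5 − 0.5·28 = -9.2500; (r_i+r_j)·cross = 1·-9.2500 = -9.2500
Σcross = 856.0000 → A = |Σcross|/2 = 428.0000 mm²
Σ(r_i+r_j)·cross = 21201.3750 → first moment M = |Σ|/6 = 3533.5625
R_c = M/A = 3533.5625/428.0000 = 8.2560 mm
θ = 285° = 4.974188 rad
V = θ·R_c·A = 4.974188·8.2560·428.0000 = 17576.605 mm³

Volume = 17576.605 mm³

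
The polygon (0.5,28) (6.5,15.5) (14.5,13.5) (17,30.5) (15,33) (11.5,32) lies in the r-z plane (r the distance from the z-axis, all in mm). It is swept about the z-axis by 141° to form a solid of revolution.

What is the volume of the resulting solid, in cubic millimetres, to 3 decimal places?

Profile (r,z), 6 vertices: (0.5,28) (6.5,15.5) (14.5,13.5) (17,30.5) (15,33) (11.5,32)
edge 0: (0.5,28)→(6.5,15.5)  cross = 0.5·15.5 − 6.5·28 = -174.2500; (r_i+r_j)·cross = 7·-174.2500 = -1219.7500
edge 1: (6.5,15.5)→(14.5,13.5)  cross = 6.5·13.5 − 14.5·15.5 = -137.0000; (r_i+r_j)·cross = 21·-137.0000 = -2877.0000
edge 2: (14.5,13.5)→(17,30.5)  cross = 14.5·30.5 − 17·13.5 = 212.7500; (r_i+r_j)·cross = 31.5·212.7500 = 6701.6250
edge 3: (17,30.5)→(15,33)  cross = 17·33 − 15·30.5 = 103.5000; (r_i+r_j)·cross = 32·103.5000 = 3312.0000
edge 4: (15,33)→(11.5,32)  cross = 15·32 − 11.5·33 = 100.5000; (r_i+r_j)·cross = 26.5·100.5000 = 2663.2500
edge 5: (11.5,32)→(0.5,28)  cross = 11.5·28 − 0.5·32 = 306.0000; (r_i+r_j)·cross = 12·306.0000 = 3672.0000
Σcross = 411.5000 → A = |Σcross|/2 = 205.7500 mm²
Σ(r_i+r_j)·cross = 12252.1250 → first moment M = |Σ|/6 = 2042.0208
R_c = M/A = 2042.0208/205.7500 = 9.9248 mm
θ = 141° = 2.460914 rad
V = θ·R_c·A = 2.460914·9.9248·205.7500 = 5025.238 mm³

Volume = 5025.238 mm³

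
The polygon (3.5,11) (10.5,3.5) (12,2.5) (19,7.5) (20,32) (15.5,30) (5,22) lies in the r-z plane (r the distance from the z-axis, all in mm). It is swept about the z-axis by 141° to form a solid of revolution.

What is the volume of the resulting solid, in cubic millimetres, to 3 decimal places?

Volume = 10171.830 mm³

Profile (r,z), 7 vertices: (3.5,11) (10.5,3.5) (12,2.5) (19,7.5) (20,32) (15.5,30) (5,22)
edge 0: (3.5,11)→(10.5,3.5)  cross = 3.5·3.5 − 10.5·11 = -103.2500; (r_i+r_j)·cross = 14·-103.2500 = -1445.5000
edge 1: (10.5,3.5)→(12,2.5)  cross = 10.5·2.5 − 12·3.5 = -15.7500; (r_i+r_j)·cross = 22.5·-15.7500 = -354.3750
edge 2: (12,2.5)→(19,7.5)  cross = 12·7.5 − 19·2.5 = 42.5000; (r_i+r_j)·cross = 31·42.5000 = 1317.5000
edge 3: (19,7.5)→(20,32)  cross = 19·32 − 20·7.5 = 458.0000; (r_i+r_j)·cross = 39·458.0000 = 17862.0000
edge 4: (20,32)→(15.5,30)  cross = 20·30 − 15.5·32 = 104.0000; (r_i+r_j)·cross = 35.5·104.0000 = 3692.0000
edge 5: (15.5,30)→(5,22)  cross = 15.5·22 − 5·30 = 191.0000; (r_i+r_j)·cross = 20.5·191.0000 = 3915.5000
edge 6: (5,22)→(3.5,11)  cross = 5·11 − 3.5·22 = -22.0000; (r_i+r_j)·cross = 8.5·-22.0000 = -187.0000
Σcross = 654.5000 → A = |Σcross|/2 = 327.2500 mm²
Σ(r_i+r_j)·cross = 24800.1250 → first moment M = |Σ|/6 = 4133.3542
R_c = M/A = 4133.3542/327.2500 = 12.6306 mm
θ = 141° = 2.460914 rad
V = θ·R_c·A = 2.460914·12.6306·327.2500 = 10171.830 mm³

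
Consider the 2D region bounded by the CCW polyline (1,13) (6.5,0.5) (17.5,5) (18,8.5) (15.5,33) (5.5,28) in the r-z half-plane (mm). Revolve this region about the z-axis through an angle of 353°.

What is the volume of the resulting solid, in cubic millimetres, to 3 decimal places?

Volume = 23716.047 mm³

Profile (r,z), 6 vertices: (1,13) (6.5,0.5) (17.5,5) (18,8.5) (15.5,33) (5.5,28)
edge 0: (1,13)→(6.5,0.5)  cross = 1·0.5 − 6.5·13 = -84.0000; (r_i+r_j)·cross = 7.5·-84.0000 = -630.0000
edge 1: (6.5,0.5)→(17.5,5)  cross = 6.5·5 − 17.5·0.5 = 23.7500; (r_i+r_j)·cross = 24·23.7500 = 570.0000
edge 2: (17.5,5)→(18,8.5)  cross = 17.5·8.5 − 18·5 = 58.7500; (r_i+r_j)·cross = 35.5·58.7500 = 2085.6250
edge 3: (18,8.5)→(15.5,33)  cross = 18·33 − 15.5·8.5 = 462.2500; (r_i+r_j)·cross = 33.5·462.2500 = 15485.3750
edge 4: (15.5,33)→(5.5,28)  cross = 15.5·28 − 5.5·33 = 252.5000; (r_i+r_j)·cross = 21·252.5000 = 5302.5000
edge 5: (5.5,28)→(1,13)  cross = 5.5·13 − 1·28 = 43.5000; (r_i+r_j)·cross = 6.5·43.5000 = 282.7500
Σcross = 756.7500 → A = |Σcross|/2 = 378.3750 mm²
Σ(r_i+r_j)·cross = 23096.2500 → first moment M = |Σ|/6 = 3849.3750
R_c = M/A = 3849.3750/378.3750 = 10.1734 mm
θ = 353° = 6.161012 rad
V = θ·R_c·A = 6.161012·10.1734·378.3750 = 23716.047 mm³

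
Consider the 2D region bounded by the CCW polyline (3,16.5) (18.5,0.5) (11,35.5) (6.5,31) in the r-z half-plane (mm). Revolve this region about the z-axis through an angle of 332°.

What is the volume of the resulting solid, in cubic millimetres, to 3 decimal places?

Profile (r,z), 4 vertices: (3,16.5) (18.5,0.5) (11,35.5) (6.5,31)
edge 0: (3,16.5)→(18.5,0.5)  cross = 3·0.5 − 18.5·16.5 = -303.7500; (r_i+r_j)·cross = 21.5·-303.7500 = -6530.6250
edge 1: (18.5,0.5)→(11,35.5)  cross = 18.5·35.5 − 11·0.5 = 651.2500; (r_i+r_j)·cross = 29.5·651.2500 = 19211.8750
edge 2: (11,35.5)→(6.5,31)  cross = 11·31 − 6.5·35.5 = 110.2500; (r_i+r_j)·cross = 17.5·110.2500 = 1929.3750
edge 3: (6.5,31)→(3,16.5)  cross = 6.5·16.5 − 3·31 = 14.2500; (r_i+r_j)·cross = 9.5·14.2500 = 135.3750
Σcross = 472.0000 → A = |Σcross|/2 = 236.0000 mm²
Σ(r_i+r_j)·cross = 14746.0000 → first moment M = |Σ|/6 = 2457.6667
R_c = M/A = 2457.6667/236.0000 = 10.4138 mm
θ = 332° = 5.794493 rad
V = θ·R_c·A = 5.794493·10.4138·236.0000 = 14240.933 mm³

Volume = 14240.933 mm³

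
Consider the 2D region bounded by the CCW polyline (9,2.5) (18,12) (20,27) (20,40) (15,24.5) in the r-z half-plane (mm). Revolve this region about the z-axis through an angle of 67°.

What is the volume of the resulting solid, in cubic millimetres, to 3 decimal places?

Volume = 2573.980 mm³

Profile (r,z), 5 vertices: (9,2.5) (18,12) (20,27) (20,40) (15,24.5)
edge 0: (9,2.5)→(18,12)  cross = 9·12 − 18·2.5 = 63.0000; (r_i+r_j)·cross = 27·63.0000 = 1701.0000
edge 1: (18,12)→(20,27)  cross = 18·27 − 20·12 = 246.0000; (r_i+r_j)·cross = 38·246.0000 = 9348.0000
edge 2: (20,27)→(20,40)  cross = 20·40 − 20·27 = 260.0000; (r_i+r_j)·cross = 40·260.0000 = 10400.0000
edge 3: (20,40)→(15,24.5)  cross = 20·24.5 − 15·40 = -110.0000; (r_i+r_j)·cross = 35·-110.0000 = -3850.0000
edge 4: (15,24.5)→(9,2.5)  cross = 15·2.5 − 9·24.5 = -183.0000; (r_i+r_j)·cross = 24·-183.0000 = -4392.0000
Σcross = 276.0000 → A = |Σcross|/2 = 138.0000 mm²
Σ(r_i+r_j)·cross = 13207.0000 → first moment M = |Σ|/6 = 2201.1667
R_c = M/A = 2201.1667/138.0000 = 15.9505 mm
θ = 67° = 1.169371 rad
V = θ·R_c·A = 1.169371·15.9505·138.0000 = 2573.980 mm³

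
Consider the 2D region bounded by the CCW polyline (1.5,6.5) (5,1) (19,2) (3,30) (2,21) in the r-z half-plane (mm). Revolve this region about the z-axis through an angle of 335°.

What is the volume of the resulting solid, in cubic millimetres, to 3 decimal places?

Volume = 11635.968 mm³

Profile (r,z), 5 vertices: (1.5,6.5) (5,1) (19,2) (3,30) (2,21)
edge 0: (1.5,6.5)→(5,1)  cross = 1.5·1 − 5·6.5 = -31.0000; (r_i+r_j)·cross = 6.5·-31.0000 = -201.5000
edge 1: (5,1)→(19,2)  cross = 5·2 − 19·1 = -9.0000; (r_i+r_j)·cross = 24·-9.0000 = -216.0000
edge 2: (19,2)→(3,30)  cross = 19·30 − 3·2 = 564.0000; (r_i+r_j)·cross = 22·564.0000 = 12408.0000
edge 3: (3,30)→(2,21)  cross = 3·21 − 2·30 = 3.0000; (r_i+r_j)·cross = 5·3.0000 = 15.0000
edge 4: (2,21)→(1.5,6.5)  cross = 2·6.5 − 1.5·21 = -18.5000; (r_i+r_j)·cross = 3.5·-18.5000 = -64.7500
Σcross = 508.5000 → A = |Σcross|/2 = 254.2500 mm²
Σ(r_i+r_j)·cross = 11940.7500 → first moment M = |Σ|/6 = 1990.1250
R_c = M/A = 1990.1250/254.2500 = 7.8274 mm
θ = 335° = 5.846853 rad
V = θ·R_c·A = 5.846853·7.8274·254.2500 = 11635.968 mm³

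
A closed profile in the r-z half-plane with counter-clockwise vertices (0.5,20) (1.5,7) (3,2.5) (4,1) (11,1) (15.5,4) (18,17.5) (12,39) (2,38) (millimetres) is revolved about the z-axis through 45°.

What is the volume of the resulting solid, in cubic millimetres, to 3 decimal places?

Volume = 3567.017 mm³

Profile (r,z), 9 vertices: (0.5,20) (1.5,7) (3,2.5) (4,1) (11,1) (15.5,4) (18,17.5) (12,39) (2,38)
edge 0: (0.5,20)→(1.5,7)  cross = 0.5·7 − 1.5·20 = -26.5000; (r_i+r_j)·cross = 2·-26.5000 = -53.0000
edge 1: (1.5,7)→(3,2.5)  cross = 1.5·2.5 − 3·7 = -17.2500; (r_i+r_j)·cross = 4.5·-17.2500 = -77.6250
edge 2: (3,2.5)→(4,1)  cross = 3·1 − 4·2.5 = -7.0000; (r_i+r_j)·cross = 7·-7.0000 = -49.0000
edge 3: (4,1)→(11,1)  cross = 4·1 − 11·1 = -7.0000; (r_i+r_j)·cross = 15·-7.0000 = -105.0000
edge 4: (11,1)→(15.5,4)  cross = 11·4 − 15.5·1 = 28.5000; (r_i+r_j)·cross = 26.5·28.5000 = 755.2500
edge 5: (15.5,4)→(18,17.5)  cross = 15.5·17.5 − 18·4 = 199.2500; (r_i+r_j)·cross = 33.5·199.2500 = 6674.8750
edge 6: (18,17.5)→(12,39)  cross = 18·39 − 12·17.5 = 492.0000; (r_i+r_j)·cross = 30·492.0000 = 14760.0000
edge 7: (12,39)→(2,38)  cross = 12·38 − 2·39 = 378.0000; (r_i+r_j)·cross = 14·378.0000 = 5292.0000
edge 8: (2,38)→(0.5,20)  cross = 2·20 − 0.5·38 = 21.0000; (r_i+r_j)·cross = 2.5·21.0000 = 52.5000
Σcross = 1061.0000 → A = |Σcross|/2 = 530.5000 mm²
Σ(r_i+r_j)·cross = 27250.0000 → first moment M = |Σ|/6 = 4541.6667
R_c = M/A = 4541.6667/530.5000 = 8.5611 mm
θ = 45° = 0.785398 rad
V = θ·R_c·A = 0.785398·8.5611·530.5000 = 3567.017 mm³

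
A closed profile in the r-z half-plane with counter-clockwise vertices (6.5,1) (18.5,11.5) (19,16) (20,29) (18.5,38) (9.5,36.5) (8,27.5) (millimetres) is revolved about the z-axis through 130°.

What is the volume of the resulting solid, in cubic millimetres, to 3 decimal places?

Profile (r,z), 7 vertices: (6.5,1) (18.5,11.5) (19,16) (20,29) (18.5,38) (9.5,36.5) (8,27.5)
edge 0: (6.5,1)→(18.5,11.5)  cross = 6.5·11.5 − 18.5·1 = 56.2500; (r_i+r_j)·cross = 25·56.2500 = 1406.2500
edge 1: (18.5,11.5)→(19,16)  cross = 18.5·16 − 19·11.5 = 77.5000; (r_i+r_j)·cross = 37.5·77.5000 = 2906.2500
edge 2: (19,16)→(20,29)  cross = 19·29 − 20·16 = 231.0000; (r_i+r_j)·cross = 39·231.0000 = 9009.0000
edge 3: (20,29)→(18.5,38)  cross = 20·38 − 18.5·29 = 223.5000; (r_i+r_j)·cross = 38.5·223.5000 = 8604.7500
edge 4: (18.5,38)→(9.5,36.5)  cross = 18.5·36.5 − 9.5·38 = 314.2500; (r_i+r_j)·cross = 28·314.2500 = 8799.0000
edge 5: (9.5,36.5)→(8,27.5)  cross = 9.5·27.5 − 8·36.5 = -30.7500; (r_i+r_j)·cross = 17.5·-30.7500 = -538.1250
edge 6: (8,27.5)→(6.5,1)  cross = 8·1 − 6.5·27.5 = -170.7500; (r_i+r_j)·cross = 14.5·-170.7500 = -2475.8750
Σcross = 701.0000 → A = |Σcross|/2 = 350.5000 mm²
Σ(r_i+r_j)·cross = 27711.2500 → first moment M = |Σ|/6 = 4618.5417
R_c = M/A = 4618.5417/350.5000 = 13.1770 mm
θ = 130° = 2.268928 rad
V = θ·R_c·A = 2.268928·13.1770·350.5000 = 10479.139 mm³

Volume = 10479.139 mm³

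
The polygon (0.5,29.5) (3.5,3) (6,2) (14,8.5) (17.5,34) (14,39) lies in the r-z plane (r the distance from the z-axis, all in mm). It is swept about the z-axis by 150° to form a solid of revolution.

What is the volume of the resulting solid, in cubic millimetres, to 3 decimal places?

Profile (r,z), 6 vertices: (0.5,29.5) (3.5,3) (6,2) (14,8.5) (17.5,34) (14,39)
edge 0: (0.5,29.5)→(3.5,3)  cross = 0.5·3 − 3.5·29.5 = -101.7500; (r_i+r_j)·cross = 4·-101.7500 = -407.0000
edge 1: (3.5,3)→(6,2)  cross = 3.5·2 − 6·3 = -11.0000; (r_i+r_j)·cross = 9.5·-11.0000 = -104.5000
edge 2: (6,2)→(14,8.5)  cross = 6·8.5 − 14·2 = 23.0000; (r_i+r_j)·cross = 20·23.0000 = 460.0000
edge 3: (14,8.5)→(17.5,34)  cross = 14·34 − 17.5·8.5 = 327.2500; (r_i+r_j)·cross = 31.5·327.2500 = 10308.3750
edge 4: (17.5,34)→(14,39)  cross = 17.5·39 − 14·34 = 206.5000; (r_i+r_j)·cross = 31.5·206.5000 = 6504.7500
edge 5: (14,39)→(0.5,29.5)  cross = 14·29.5 − 0.5·39 = 393.5000; (r_i+r_j)·cross = 14.5·393.5000 = 5705.7500
Σcross = 837.5000 → A = |Σcross|/2 = 418.7500 mm²
Σ(r_i+r_j)·cross = 22467.3750 → first moment M = |Σ|/6 = 3744.5625
R_c = M/A = 3744.5625/418.7500 = 8.9422 mm
θ = 150° = 2.617994 rad
V = θ·R_c·A = 2.617994·8.9422·418.7500 = 9803.242 mm³

Volume = 9803.242 mm³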